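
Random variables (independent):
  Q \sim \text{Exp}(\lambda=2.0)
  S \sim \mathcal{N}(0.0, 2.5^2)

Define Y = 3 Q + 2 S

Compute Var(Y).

For independent RVs: Var(aX + bY) = a²Var(X) + b²Var(Y)
Var(Q) = 0.25
Var(S) = 6.25
Var(Y) = 3²*0.25 + 2²*6.25
= 9*0.25 + 4*6.25 = 27.25

27.25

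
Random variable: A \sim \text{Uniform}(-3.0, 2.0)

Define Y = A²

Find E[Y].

E[A²] = Var(A) + (E[A])² = 2.0833333 + 0.25 = 2.3333333

2.3333333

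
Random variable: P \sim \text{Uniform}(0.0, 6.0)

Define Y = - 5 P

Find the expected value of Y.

For Y = -5P:
E[Y] = -5 * E[P]
E[P] = (0 + 6)/2 = 3
E[Y] = -5 * 3 = -15

-15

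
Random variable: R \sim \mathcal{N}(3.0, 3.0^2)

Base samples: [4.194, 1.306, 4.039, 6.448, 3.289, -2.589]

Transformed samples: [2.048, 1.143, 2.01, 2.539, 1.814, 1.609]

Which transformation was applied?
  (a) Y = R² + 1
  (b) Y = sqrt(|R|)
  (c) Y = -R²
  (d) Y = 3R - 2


Checking option (b) Y = sqrt(|R|):
  R = 4.194 -> Y = 2.048 ✓
  R = 1.306 -> Y = 1.143 ✓
  R = 4.039 -> Y = 2.01 ✓
All samples match this transformation.

(b) sqrt(|R|)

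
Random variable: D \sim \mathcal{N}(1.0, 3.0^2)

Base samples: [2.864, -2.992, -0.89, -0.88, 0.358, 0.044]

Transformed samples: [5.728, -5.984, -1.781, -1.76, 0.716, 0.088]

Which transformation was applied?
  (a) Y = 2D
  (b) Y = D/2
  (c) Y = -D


Checking option (a) Y = 2D:
  D = 2.864 -> Y = 5.728 ✓
  D = -2.992 -> Y = -5.984 ✓
  D = -0.89 -> Y = -1.781 ✓
All samples match this transformation.

(a) 2D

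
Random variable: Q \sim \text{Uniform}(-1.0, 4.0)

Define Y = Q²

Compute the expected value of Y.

E[Q²] = Var(Q) + (E[Q])² = 2.0833333 + 2.25 = 4.3333333

4.3333333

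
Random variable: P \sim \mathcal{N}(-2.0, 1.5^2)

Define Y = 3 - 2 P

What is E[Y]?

For Y = -2P + 3:
E[Y] = -2 * E[P] + 3
E[P] = -2.0 = -2
E[Y] = -2 * (-2) + 3 = 7

7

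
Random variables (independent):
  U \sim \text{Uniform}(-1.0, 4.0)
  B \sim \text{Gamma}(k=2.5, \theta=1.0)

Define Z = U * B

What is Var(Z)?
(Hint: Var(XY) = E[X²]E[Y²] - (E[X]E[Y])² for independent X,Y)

Var(XY) = E[X²]E[Y²] - (E[X]E[Y])²
E[U] = 1.5, Var(U) = 2.0833333
E[B] = 2.5, Var(B) = 2.5
E[U²] = 2.0833333 + 1.5² = 4.3333333
E[B²] = 2.5 + 2.5² = 8.75
Var(Z) = 4.3333333*8.75 - (1.5*2.5)²
= 37.916667 - 14.0625 = 23.854167

23.854167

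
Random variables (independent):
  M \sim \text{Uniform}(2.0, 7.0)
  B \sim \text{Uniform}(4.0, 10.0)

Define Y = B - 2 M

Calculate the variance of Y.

For independent RVs: Var(aX + bY) = a²Var(X) + b²Var(Y)
Var(M) = 2.0833333
Var(B) = 3
Var(Y) = (-2)²*2.0833333 + 1²*3
= 4*2.0833333 + 1*3 = 11.333333

11.333333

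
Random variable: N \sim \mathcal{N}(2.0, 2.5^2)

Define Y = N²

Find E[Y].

E[N²] = Var(N) + (E[N])² = 6.25 + 4 = 10.25

10.25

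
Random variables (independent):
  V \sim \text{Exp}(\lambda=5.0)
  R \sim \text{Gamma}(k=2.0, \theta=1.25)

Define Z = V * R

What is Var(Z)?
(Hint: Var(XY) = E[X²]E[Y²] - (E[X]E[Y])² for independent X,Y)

Var(XY) = E[X²]E[Y²] - (E[X]E[Y])²
E[V] = 0.2, Var(V) = 0.04
E[R] = 2.5, Var(R) = 3.125
E[V²] = 0.04 + 0.2² = 0.08
E[R²] = 3.125 + 2.5² = 9.375
Var(Z) = 0.08*9.375 - (0.2*2.5)²
= 0.75 - 0.25 = 0.5

0.5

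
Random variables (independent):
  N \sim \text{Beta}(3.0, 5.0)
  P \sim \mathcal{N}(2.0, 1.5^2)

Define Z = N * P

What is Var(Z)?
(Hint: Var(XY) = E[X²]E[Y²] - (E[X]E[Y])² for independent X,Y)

Var(XY) = E[X²]E[Y²] - (E[X]E[Y])²
E[N] = 0.375, Var(N) = 0.026041667
E[P] = 2, Var(P) = 2.25
E[N²] = 0.026041667 + 0.375² = 0.16666667
E[P²] = 2.25 + 2² = 6.25
Var(Z) = 0.16666667*6.25 - (0.375*2)²
= 1.0416667 - 0.5625 = 0.47916667

0.47916667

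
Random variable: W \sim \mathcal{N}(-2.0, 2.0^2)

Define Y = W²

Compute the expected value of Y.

Using E[X²] = Var(X) + (E[X])²:
E[W] = -2
Var(W) = 2.0^2 = 4
E[W²] = 4 + (-2)² = 4 + 4 = 8

8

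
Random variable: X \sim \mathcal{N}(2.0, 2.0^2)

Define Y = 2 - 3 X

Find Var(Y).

For Y = aX + b: Var(Y) = a² * Var(X)
Var(X) = 2.0^2 = 4
Var(Y) = (-3)² * 4 = 9 * 4 = 36

36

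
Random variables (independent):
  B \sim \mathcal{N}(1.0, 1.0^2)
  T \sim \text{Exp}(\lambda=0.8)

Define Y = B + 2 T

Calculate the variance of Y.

For independent RVs: Var(aX + bY) = a²Var(X) + b²Var(Y)
Var(B) = 1
Var(T) = 1.5625
Var(Y) = 1²*1 + 2²*1.5625
= 1*1 + 4*1.5625 = 7.25

7.25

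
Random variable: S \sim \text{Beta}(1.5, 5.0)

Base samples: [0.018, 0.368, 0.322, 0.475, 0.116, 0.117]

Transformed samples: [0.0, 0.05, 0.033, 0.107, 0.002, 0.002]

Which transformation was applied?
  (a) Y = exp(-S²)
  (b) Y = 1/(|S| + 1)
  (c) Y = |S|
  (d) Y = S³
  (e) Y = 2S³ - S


Checking option (d) Y = S³:
  S = 0.018 -> Y = 0.0 ✓
  S = 0.368 -> Y = 0.05 ✓
  S = 0.322 -> Y = 0.033 ✓
All samples match this transformation.

(d) S³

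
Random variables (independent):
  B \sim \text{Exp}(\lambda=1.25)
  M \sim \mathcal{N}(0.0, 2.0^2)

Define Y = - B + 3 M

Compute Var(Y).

For independent RVs: Var(aX + bY) = a²Var(X) + b²Var(Y)
Var(B) = 0.64
Var(M) = 4
Var(Y) = (-1)²*0.64 + 3²*4
= 1*0.64 + 9*4 = 36.64

36.64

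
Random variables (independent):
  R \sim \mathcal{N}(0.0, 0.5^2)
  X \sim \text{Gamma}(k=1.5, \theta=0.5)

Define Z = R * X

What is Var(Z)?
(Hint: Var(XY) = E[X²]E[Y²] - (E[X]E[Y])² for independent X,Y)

Var(XY) = E[X²]E[Y²] - (E[X]E[Y])²
E[R] = 0, Var(R) = 0.25
E[X] = 0.75, Var(X) = 0.375
E[R²] = 0.25 + 0² = 0.25
E[X²] = 0.375 + 0.75² = 0.9375
Var(Z) = 0.25*0.9375 - (0*0.75)²
= 0.234375 - 0 = 0.234375

0.234375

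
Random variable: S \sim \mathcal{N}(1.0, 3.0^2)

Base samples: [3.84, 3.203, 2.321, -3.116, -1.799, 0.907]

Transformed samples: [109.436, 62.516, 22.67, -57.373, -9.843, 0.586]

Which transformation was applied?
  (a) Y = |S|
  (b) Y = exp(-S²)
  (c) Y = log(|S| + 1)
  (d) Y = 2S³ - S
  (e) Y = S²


Checking option (d) Y = 2S³ - S:
  S = 3.84 -> Y = 109.436 ✓
  S = 3.203 -> Y = 62.516 ✓
  S = 2.321 -> Y = 22.67 ✓
All samples match this transformation.

(d) 2S³ - S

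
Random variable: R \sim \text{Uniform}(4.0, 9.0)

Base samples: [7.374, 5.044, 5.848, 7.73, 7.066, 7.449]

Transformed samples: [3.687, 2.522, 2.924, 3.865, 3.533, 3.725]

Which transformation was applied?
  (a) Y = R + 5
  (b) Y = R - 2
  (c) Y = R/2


Checking option (c) Y = R/2:
  R = 7.374 -> Y = 3.687 ✓
  R = 5.044 -> Y = 2.522 ✓
  R = 5.848 -> Y = 2.924 ✓
All samples match this transformation.

(c) R/2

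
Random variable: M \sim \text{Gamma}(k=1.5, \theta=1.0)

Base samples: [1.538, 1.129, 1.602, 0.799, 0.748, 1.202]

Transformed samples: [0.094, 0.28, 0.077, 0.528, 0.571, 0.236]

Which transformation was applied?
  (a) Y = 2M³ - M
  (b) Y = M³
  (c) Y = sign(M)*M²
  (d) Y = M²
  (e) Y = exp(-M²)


Checking option (e) Y = exp(-M²):
  M = 1.538 -> Y = 0.094 ✓
  M = 1.129 -> Y = 0.28 ✓
  M = 1.602 -> Y = 0.077 ✓
All samples match this transformation.

(e) exp(-M²)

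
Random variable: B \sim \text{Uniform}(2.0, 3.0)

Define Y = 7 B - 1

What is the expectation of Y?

For Y = 7B - 1:
E[Y] = 7 * E[B] - 1
E[B] = (2 + 3)/2 = 2.5
E[Y] = 7 * 2.5 - 1 = 16.5

16.5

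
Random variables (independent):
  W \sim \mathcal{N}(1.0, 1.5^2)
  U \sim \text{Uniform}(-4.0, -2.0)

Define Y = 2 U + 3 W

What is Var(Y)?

For independent RVs: Var(aX + bY) = a²Var(X) + b²Var(Y)
Var(W) = 2.25
Var(U) = 0.33333333
Var(Y) = 3²*2.25 + 2²*0.33333333
= 9*2.25 + 4*0.33333333 = 21.583333

21.583333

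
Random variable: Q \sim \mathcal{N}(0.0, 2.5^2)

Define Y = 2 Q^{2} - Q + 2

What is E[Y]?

E[Y] = 2*E[Q²] - 1*E[Q] + 2
E[Q] = 0
E[Q²] = Var(Q) + (E[Q])² = 6.25 + 0 = 6.25
E[Y] = 2*6.25 - 1*0 + 2 = 14.5

14.5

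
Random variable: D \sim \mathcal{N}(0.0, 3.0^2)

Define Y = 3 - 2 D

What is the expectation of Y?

For Y = -2D + 3:
E[Y] = -2 * E[D] + 3
E[D] = 0.0 = 0
E[Y] = -2 * 0 + 3 = 3

3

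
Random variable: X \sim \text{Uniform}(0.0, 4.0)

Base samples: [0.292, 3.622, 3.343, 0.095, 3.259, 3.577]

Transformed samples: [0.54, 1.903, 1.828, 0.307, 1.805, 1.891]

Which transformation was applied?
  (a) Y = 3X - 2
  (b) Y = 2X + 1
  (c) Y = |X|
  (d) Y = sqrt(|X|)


Checking option (d) Y = sqrt(|X|):
  X = 0.292 -> Y = 0.54 ✓
  X = 3.622 -> Y = 1.903 ✓
  X = 3.343 -> Y = 1.828 ✓
All samples match this transformation.

(d) sqrt(|X|)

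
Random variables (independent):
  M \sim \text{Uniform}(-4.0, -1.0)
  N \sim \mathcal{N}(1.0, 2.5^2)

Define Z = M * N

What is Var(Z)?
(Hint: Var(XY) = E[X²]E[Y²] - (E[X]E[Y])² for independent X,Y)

Var(XY) = E[X²]E[Y²] - (E[X]E[Y])²
E[M] = -2.5, Var(M) = 0.75
E[N] = 1, Var(N) = 6.25
E[M²] = 0.75 + (-2.5)² = 7
E[N²] = 6.25 + 1² = 7.25
Var(Z) = 7*7.25 - (-2.5*1)²
= 50.75 - 6.25 = 44.5

44.5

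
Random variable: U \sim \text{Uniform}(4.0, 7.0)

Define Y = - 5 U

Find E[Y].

For Y = -5U:
E[Y] = -5 * E[U]
E[U] = (4 + 7)/2 = 5.5
E[Y] = -5 * 5.5 = -27.5

-27.5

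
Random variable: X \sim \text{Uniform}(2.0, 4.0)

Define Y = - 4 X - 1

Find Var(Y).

For Y = aX + b: Var(Y) = a² * Var(X)
Var(X) = (4 - 2)^2/12 = 0.33333333
Var(Y) = (-4)² * 0.33333333 = 16 * 0.33333333 = 5.3333333

5.3333333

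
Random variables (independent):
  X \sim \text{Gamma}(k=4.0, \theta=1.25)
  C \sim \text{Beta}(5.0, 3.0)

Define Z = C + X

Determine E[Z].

E[Z] = 1*E[X] + 1*E[C]
E[X] = 5
E[C] = 0.625
E[Z] = 1*5 + 1*0.625 = 5.625

5.625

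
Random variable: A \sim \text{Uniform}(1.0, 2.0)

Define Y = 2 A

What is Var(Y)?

For Y = aA + b: Var(Y) = a² * Var(A)
Var(A) = (2 - 1)^2/12 = 0.083333333
Var(Y) = 2² * 0.083333333 = 4 * 0.083333333 = 0.33333333

0.33333333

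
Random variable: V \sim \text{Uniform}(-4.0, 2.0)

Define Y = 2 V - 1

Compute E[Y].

For Y = 2V - 1:
E[Y] = 2 * E[V] - 1
E[V] = (-4 + 2)/2 = -1
E[Y] = 2 * (-1) - 1 = -3

-3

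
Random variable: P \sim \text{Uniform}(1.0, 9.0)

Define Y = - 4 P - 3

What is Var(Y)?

For Y = aP + b: Var(Y) = a² * Var(P)
Var(P) = (9 - 1)^2/12 = 5.3333333
Var(Y) = (-4)² * 5.3333333 = 16 * 5.3333333 = 85.333333

85.333333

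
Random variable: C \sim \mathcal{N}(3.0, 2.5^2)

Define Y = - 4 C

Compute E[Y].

For Y = -4C:
E[Y] = -4 * E[C]
E[C] = 3.0 = 3
E[Y] = -4 * 3 = -12

-12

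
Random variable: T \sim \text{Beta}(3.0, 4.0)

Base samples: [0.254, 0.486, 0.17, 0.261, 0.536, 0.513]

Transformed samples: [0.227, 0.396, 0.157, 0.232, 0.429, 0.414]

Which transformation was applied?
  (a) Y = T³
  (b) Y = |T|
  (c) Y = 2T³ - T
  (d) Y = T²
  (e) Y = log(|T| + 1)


Checking option (e) Y = log(|T| + 1):
  T = 0.254 -> Y = 0.227 ✓
  T = 0.486 -> Y = 0.396 ✓
  T = 0.17 -> Y = 0.157 ✓
All samples match this transformation.

(e) log(|T| + 1)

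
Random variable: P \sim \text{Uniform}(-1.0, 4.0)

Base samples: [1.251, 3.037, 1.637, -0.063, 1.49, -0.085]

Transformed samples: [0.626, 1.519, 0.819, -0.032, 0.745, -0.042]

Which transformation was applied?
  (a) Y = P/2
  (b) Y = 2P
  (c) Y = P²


Checking option (a) Y = P/2:
  P = 1.251 -> Y = 0.626 ✓
  P = 3.037 -> Y = 1.519 ✓
  P = 1.637 -> Y = 0.819 ✓
All samples match this transformation.

(a) P/2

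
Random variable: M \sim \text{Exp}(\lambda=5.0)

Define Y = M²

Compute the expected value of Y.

Using E[X²] = Var(X) + (E[X])²:
E[M] = 0.2
Var(M) = 1/5.0^2 = 0.04
E[M²] = 0.04 + 0.2² = 0.04 + 0.04 = 0.08

0.08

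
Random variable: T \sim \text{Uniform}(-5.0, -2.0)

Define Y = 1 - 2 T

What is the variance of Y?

For Y = aT + b: Var(Y) = a² * Var(T)
Var(T) = (-2 + 5)^2/12 = 0.75
Var(Y) = (-2)² * 0.75 = 4 * 0.75 = 3

3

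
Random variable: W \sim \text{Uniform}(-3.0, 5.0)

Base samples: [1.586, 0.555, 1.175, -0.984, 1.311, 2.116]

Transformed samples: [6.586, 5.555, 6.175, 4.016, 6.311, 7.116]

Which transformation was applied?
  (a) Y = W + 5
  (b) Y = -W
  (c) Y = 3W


Checking option (a) Y = W + 5:
  W = 1.586 -> Y = 6.586 ✓
  W = 0.555 -> Y = 5.555 ✓
  W = 1.175 -> Y = 6.175 ✓
All samples match this transformation.

(a) W + 5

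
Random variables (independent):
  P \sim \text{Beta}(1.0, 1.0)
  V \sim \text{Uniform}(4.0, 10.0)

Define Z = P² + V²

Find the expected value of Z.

E[Z] = E[P²] + E[V²]
E[P²] = Var(P) + E[P]² = 0.083333333 + 0.25 = 0.33333333
E[V²] = Var(V) + E[V]² = 3 + 49 = 52
E[Z] = 0.33333333 + 52 = 52.333333

52.333333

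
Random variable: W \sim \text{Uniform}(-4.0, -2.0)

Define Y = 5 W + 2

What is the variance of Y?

For Y = aW + b: Var(Y) = a² * Var(W)
Var(W) = (-2 + 4)^2/12 = 0.33333333
Var(Y) = 5² * 0.33333333 = 25 * 0.33333333 = 8.3333333

8.3333333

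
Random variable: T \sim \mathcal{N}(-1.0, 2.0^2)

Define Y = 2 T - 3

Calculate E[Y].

For Y = 2T - 3:
E[Y] = 2 * E[T] - 3
E[T] = -1.0 = -1
E[Y] = 2 * (-1) - 3 = -5

-5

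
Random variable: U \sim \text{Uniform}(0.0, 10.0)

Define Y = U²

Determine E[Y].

Using E[X²] = Var(X) + (E[X])²:
E[U] = 5
Var(U) = (10 - 0)^2/12 = 8.3333333
E[U²] = 8.3333333 + 5² = 8.3333333 + 25 = 33.333333

33.333333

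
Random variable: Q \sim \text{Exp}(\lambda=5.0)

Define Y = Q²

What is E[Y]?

E[Q²] = Var(Q) + (E[Q])² = 0.04 + 0.04 = 0.08

0.08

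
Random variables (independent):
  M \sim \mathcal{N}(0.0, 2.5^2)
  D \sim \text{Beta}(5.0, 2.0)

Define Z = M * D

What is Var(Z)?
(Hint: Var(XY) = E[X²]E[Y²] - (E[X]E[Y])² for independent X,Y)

Var(XY) = E[X²]E[Y²] - (E[X]E[Y])²
E[M] = 0, Var(M) = 6.25
E[D] = 0.71428571, Var(D) = 0.025510204
E[M²] = 6.25 + 0² = 6.25
E[D²] = 0.025510204 + 0.71428571² = 0.53571429
Var(Z) = 6.25*0.53571429 - (0*0.71428571)²
= 3.3482143 - 0 = 3.3482143

3.3482143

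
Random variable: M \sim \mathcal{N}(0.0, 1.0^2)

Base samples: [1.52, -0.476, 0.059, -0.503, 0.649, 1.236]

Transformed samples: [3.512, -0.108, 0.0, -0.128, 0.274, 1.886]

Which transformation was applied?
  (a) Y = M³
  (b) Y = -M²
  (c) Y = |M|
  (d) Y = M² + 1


Checking option (a) Y = M³:
  M = 1.52 -> Y = 3.512 ✓
  M = -0.476 -> Y = -0.108 ✓
  M = 0.059 -> Y = 0.0 ✓
All samples match this transformation.

(a) M³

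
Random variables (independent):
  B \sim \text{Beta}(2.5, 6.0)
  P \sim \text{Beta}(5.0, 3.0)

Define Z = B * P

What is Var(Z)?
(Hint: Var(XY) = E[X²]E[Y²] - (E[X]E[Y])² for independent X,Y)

Var(XY) = E[X²]E[Y²] - (E[X]E[Y])²
E[B] = 0.29411765, Var(B) = 0.021853943
E[P] = 0.625, Var(P) = 0.026041667
E[B²] = 0.021853943 + 0.29411765² = 0.10835913
E[P²] = 0.026041667 + 0.625² = 0.41666667
Var(Z) = 0.10835913*0.41666667 - (0.29411765*0.625)²
= 0.045149639 - 0.03379109 = 0.011358549

0.011358549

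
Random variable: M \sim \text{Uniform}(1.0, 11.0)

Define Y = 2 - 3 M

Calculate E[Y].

For Y = -3M + 2:
E[Y] = -3 * E[M] + 2
E[M] = (1 + 11)/2 = 6
E[Y] = -3 * 6 + 2 = -16

-16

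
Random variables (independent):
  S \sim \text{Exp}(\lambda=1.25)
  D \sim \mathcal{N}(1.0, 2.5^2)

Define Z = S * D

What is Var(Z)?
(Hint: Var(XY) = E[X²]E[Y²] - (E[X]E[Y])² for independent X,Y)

Var(XY) = E[X²]E[Y²] - (E[X]E[Y])²
E[S] = 0.8, Var(S) = 0.64
E[D] = 1, Var(D) = 6.25
E[S²] = 0.64 + 0.8² = 1.28
E[D²] = 6.25 + 1² = 7.25
Var(Z) = 1.28*7.25 - (0.8*1)²
= 9.28 - 0.64 = 8.64

8.64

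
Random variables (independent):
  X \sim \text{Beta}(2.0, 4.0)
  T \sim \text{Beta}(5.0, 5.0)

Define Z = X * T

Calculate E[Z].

For independent RVs: E[XY] = E[X]*E[Y]
E[X] = 0.33333333
E[T] = 0.5
E[Z] = 0.33333333 * 0.5 = 0.16666667

0.16666667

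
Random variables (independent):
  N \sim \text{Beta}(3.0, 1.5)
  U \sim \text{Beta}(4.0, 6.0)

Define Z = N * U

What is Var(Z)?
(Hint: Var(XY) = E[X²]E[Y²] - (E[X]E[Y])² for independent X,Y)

Var(XY) = E[X²]E[Y²] - (E[X]E[Y])²
E[N] = 0.66666667, Var(N) = 0.04040404
E[U] = 0.4, Var(U) = 0.021818182
E[N²] = 0.04040404 + 0.66666667² = 0.48484848
E[U²] = 0.021818182 + 0.4² = 0.18181818
Var(Z) = 0.48484848*0.18181818 - (0.66666667*0.4)²
= 0.08815427 - 0.071111111 = 0.017043159

0.017043159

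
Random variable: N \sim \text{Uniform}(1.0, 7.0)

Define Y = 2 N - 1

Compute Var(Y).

For Y = aN + b: Var(Y) = a² * Var(N)
Var(N) = (7 - 1)^2/12 = 3
Var(Y) = 2² * 3 = 4 * 3 = 12

12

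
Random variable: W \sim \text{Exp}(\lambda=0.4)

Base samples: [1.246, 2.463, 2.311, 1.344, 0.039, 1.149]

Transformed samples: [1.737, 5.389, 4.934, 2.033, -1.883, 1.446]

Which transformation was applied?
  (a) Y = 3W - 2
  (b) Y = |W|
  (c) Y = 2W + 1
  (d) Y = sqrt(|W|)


Checking option (a) Y = 3W - 2:
  W = 1.246 -> Y = 1.737 ✓
  W = 2.463 -> Y = 5.389 ✓
  W = 2.311 -> Y = 4.934 ✓
All samples match this transformation.

(a) 3W - 2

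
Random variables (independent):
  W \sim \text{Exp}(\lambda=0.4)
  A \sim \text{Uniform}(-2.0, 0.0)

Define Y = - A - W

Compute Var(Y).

For independent RVs: Var(aX + bY) = a²Var(X) + b²Var(Y)
Var(W) = 6.25
Var(A) = 0.33333333
Var(Y) = (-1)²*6.25 + (-1)²*0.33333333
= 1*6.25 + 1*0.33333333 = 6.5833333

6.5833333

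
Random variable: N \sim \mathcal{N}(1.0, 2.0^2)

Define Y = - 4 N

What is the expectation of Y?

For Y = -4N:
E[Y] = -4 * E[N]
E[N] = 1.0 = 1
E[Y] = -4 * 1 = -4

-4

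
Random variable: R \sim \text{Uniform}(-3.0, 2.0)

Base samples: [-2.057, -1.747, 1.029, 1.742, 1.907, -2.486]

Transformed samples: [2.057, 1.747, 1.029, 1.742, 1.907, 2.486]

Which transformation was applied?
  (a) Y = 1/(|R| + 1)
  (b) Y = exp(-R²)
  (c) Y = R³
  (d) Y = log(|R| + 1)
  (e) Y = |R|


Checking option (e) Y = |R|:
  R = -2.057 -> Y = 2.057 ✓
  R = -1.747 -> Y = 1.747 ✓
  R = 1.029 -> Y = 1.029 ✓
All samples match this transformation.

(e) |R|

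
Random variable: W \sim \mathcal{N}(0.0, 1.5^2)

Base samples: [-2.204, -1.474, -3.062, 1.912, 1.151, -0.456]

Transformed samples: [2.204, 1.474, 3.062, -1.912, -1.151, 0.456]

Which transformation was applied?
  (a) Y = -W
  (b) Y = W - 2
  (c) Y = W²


Checking option (a) Y = -W:
  W = -2.204 -> Y = 2.204 ✓
  W = -1.474 -> Y = 1.474 ✓
  W = -3.062 -> Y = 3.062 ✓
All samples match this transformation.

(a) -W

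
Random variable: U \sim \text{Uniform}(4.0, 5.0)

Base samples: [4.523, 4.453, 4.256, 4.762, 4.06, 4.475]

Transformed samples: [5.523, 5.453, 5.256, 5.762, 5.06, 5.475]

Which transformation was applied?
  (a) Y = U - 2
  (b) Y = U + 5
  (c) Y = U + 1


Checking option (c) Y = U + 1:
  U = 4.523 -> Y = 5.523 ✓
  U = 4.453 -> Y = 5.453 ✓
  U = 4.256 -> Y = 5.256 ✓
All samples match this transformation.

(c) U + 1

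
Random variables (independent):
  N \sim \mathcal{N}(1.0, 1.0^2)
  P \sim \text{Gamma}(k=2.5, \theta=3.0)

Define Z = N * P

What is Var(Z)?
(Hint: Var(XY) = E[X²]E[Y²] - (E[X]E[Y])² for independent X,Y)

Var(XY) = E[X²]E[Y²] - (E[X]E[Y])²
E[N] = 1, Var(N) = 1
E[P] = 7.5, Var(P) = 22.5
E[N²] = 1 + 1² = 2
E[P²] = 22.5 + 7.5² = 78.75
Var(Z) = 2*78.75 - (1*7.5)²
= 157.5 - 56.25 = 101.25

101.25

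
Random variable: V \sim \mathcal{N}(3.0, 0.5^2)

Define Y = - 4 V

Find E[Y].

For Y = -4V:
E[Y] = -4 * E[V]
E[V] = 3.0 = 3
E[Y] = -4 * 3 = -12

-12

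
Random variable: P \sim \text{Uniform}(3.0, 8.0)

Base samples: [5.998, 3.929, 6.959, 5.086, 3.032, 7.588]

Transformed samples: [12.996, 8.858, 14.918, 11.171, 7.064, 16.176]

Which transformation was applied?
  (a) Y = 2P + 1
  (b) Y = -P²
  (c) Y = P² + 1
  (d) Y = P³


Checking option (a) Y = 2P + 1:
  P = 5.998 -> Y = 12.996 ✓
  P = 3.929 -> Y = 8.858 ✓
  P = 6.959 -> Y = 14.918 ✓
All samples match this transformation.

(a) 2P + 1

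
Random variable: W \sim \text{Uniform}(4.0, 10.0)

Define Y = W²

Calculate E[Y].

Using E[X²] = Var(X) + (E[X])²:
E[W] = 7
Var(W) = (10 - 4)^2/12 = 3
E[W²] = 3 + 7² = 3 + 49 = 52

52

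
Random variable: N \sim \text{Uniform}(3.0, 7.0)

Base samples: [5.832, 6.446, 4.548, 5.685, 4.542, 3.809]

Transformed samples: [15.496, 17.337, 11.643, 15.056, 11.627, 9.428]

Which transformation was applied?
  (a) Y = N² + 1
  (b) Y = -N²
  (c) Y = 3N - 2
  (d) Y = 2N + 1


Checking option (c) Y = 3N - 2:
  N = 5.832 -> Y = 15.496 ✓
  N = 6.446 -> Y = 17.337 ✓
  N = 4.548 -> Y = 11.643 ✓
All samples match this transformation.

(c) 3N - 2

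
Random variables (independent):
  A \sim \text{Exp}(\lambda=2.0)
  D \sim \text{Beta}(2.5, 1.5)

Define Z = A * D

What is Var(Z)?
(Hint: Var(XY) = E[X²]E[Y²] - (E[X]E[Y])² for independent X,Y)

Var(XY) = E[X²]E[Y²] - (E[X]E[Y])²
E[A] = 0.5, Var(A) = 0.25
E[D] = 0.625, Var(D) = 0.046875
E[A²] = 0.25 + 0.5² = 0.5
E[D²] = 0.046875 + 0.625² = 0.4375
Var(Z) = 0.5*0.4375 - (0.5*0.625)²
= 0.21875 - 0.09765625 = 0.12109375

0.12109375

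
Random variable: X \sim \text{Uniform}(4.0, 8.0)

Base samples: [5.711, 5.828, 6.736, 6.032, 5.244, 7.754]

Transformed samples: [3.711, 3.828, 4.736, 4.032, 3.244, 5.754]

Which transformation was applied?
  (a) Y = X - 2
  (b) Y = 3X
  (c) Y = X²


Checking option (a) Y = X - 2:
  X = 5.711 -> Y = 3.711 ✓
  X = 5.828 -> Y = 3.828 ✓
  X = 6.736 -> Y = 4.736 ✓
All samples match this transformation.

(a) X - 2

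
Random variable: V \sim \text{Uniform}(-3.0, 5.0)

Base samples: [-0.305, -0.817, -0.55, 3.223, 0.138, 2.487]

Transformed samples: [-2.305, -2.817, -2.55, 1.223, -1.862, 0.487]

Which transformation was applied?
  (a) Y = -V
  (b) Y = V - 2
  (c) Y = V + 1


Checking option (b) Y = V - 2:
  V = -0.305 -> Y = -2.305 ✓
  V = -0.817 -> Y = -2.817 ✓
  V = -0.55 -> Y = -2.55 ✓
All samples match this transformation.

(b) V - 2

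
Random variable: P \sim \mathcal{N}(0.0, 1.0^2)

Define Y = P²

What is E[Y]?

Using E[X²] = Var(X) + (E[X])²:
E[P] = 0
Var(P) = 1.0^2 = 1
E[P²] = 1 + 0² = 1 + 0 = 1

1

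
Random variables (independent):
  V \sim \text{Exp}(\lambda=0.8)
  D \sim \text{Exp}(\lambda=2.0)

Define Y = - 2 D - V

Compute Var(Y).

For independent RVs: Var(aX + bY) = a²Var(X) + b²Var(Y)
Var(V) = 1.5625
Var(D) = 0.25
Var(Y) = (-1)²*1.5625 + (-2)²*0.25
= 1*1.5625 + 4*0.25 = 2.5625

2.5625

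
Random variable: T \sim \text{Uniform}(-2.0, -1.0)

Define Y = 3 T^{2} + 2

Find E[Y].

E[Y] = 3*E[T²] + 2
E[T] = -1.5
E[T²] = Var(T) + (E[T])² = 0.083333333 + 2.25 = 2.3333333
E[Y] = 3*2.3333333 + 2 = 9

9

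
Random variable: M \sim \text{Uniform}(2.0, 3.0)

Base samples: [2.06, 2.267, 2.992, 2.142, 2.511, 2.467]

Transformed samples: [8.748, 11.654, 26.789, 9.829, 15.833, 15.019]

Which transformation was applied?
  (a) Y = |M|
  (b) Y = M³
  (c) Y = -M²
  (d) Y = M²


Checking option (b) Y = M³:
  M = 2.06 -> Y = 8.748 ✓
  M = 2.267 -> Y = 11.654 ✓
  M = 2.992 -> Y = 26.789 ✓
All samples match this transformation.

(b) M³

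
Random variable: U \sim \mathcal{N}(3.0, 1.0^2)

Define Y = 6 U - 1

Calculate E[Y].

For Y = 6U - 1:
E[Y] = 6 * E[U] - 1
E[U] = 3.0 = 3
E[Y] = 6 * 3 - 1 = 17

17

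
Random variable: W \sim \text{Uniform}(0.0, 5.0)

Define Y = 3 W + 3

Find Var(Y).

For Y = aW + b: Var(Y) = a² * Var(W)
Var(W) = (5 - 0)^2/12 = 2.0833333
Var(Y) = 3² * 2.0833333 = 9 * 2.0833333 = 18.75

18.75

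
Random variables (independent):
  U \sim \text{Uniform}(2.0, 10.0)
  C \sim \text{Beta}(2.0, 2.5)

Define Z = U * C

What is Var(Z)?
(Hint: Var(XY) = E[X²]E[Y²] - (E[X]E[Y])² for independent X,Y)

Var(XY) = E[X²]E[Y²] - (E[X]E[Y])²
E[U] = 6, Var(U) = 5.3333333
E[C] = 0.44444444, Var(C) = 0.044893378
E[U²] = 5.3333333 + 6² = 41.333333
E[C²] = 0.044893378 + 0.44444444² = 0.24242424
Var(Z) = 41.333333*0.24242424 - (6*0.44444444)²
= 10.020202 - 7.1111111 = 2.9090909

2.9090909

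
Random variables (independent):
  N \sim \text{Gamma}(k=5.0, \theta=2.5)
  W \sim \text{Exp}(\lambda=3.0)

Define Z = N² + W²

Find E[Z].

E[Z] = E[N²] + E[W²]
E[N²] = Var(N) + E[N]² = 31.25 + 156.25 = 187.5
E[W²] = Var(W) + E[W]² = 0.11111111 + 0.11111111 = 0.22222222
E[Z] = 187.5 + 0.22222222 = 187.72222

187.72222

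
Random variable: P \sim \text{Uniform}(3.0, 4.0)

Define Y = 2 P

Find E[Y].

For Y = 2P:
E[Y] = 2 * E[P]
E[P] = (3 + 4)/2 = 3.5
E[Y] = 2 * 3.5 = 7

7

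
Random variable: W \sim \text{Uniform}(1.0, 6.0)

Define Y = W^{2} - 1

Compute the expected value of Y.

E[Y] = 1*E[W²] - 1
E[W] = 3.5
E[W²] = Var(W) + (E[W])² = 2.0833333 + 12.25 = 14.333333
E[Y] = 1*14.333333 - 1 = 13.333333

13.333333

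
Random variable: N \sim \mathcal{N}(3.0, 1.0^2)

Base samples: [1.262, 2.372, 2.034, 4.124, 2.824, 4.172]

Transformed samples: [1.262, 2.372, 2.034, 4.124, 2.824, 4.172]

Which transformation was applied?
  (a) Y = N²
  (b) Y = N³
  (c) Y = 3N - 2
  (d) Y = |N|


Checking option (d) Y = |N|:
  N = 1.262 -> Y = 1.262 ✓
  N = 2.372 -> Y = 2.372 ✓
  N = 2.034 -> Y = 2.034 ✓
All samples match this transformation.

(d) |N|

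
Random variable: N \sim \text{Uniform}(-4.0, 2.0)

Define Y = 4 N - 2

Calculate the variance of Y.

For Y = aN + b: Var(Y) = a² * Var(N)
Var(N) = (2 + 4)^2/12 = 3
Var(Y) = 4² * 3 = 16 * 3 = 48

48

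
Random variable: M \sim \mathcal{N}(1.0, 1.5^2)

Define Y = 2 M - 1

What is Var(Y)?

For Y = aM + b: Var(Y) = a² * Var(M)
Var(M) = 1.5^2 = 2.25
Var(Y) = 2² * 2.25 = 4 * 2.25 = 9

9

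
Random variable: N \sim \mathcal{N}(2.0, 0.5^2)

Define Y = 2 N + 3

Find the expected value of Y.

For Y = 2N + 3:
E[Y] = 2 * E[N] + 3
E[N] = 2.0 = 2
E[Y] = 2 * 2 + 3 = 7

7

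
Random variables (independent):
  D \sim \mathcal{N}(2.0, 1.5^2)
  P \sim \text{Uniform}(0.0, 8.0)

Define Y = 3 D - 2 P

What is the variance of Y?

For independent RVs: Var(aX + bY) = a²Var(X) + b²Var(Y)
Var(D) = 2.25
Var(P) = 5.3333333
Var(Y) = 3²*2.25 + (-2)²*5.3333333
= 9*2.25 + 4*5.3333333 = 41.583333

41.583333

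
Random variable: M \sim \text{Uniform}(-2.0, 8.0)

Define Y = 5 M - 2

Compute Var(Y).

For Y = aM + b: Var(Y) = a² * Var(M)
Var(M) = (8 + 2)^2/12 = 8.3333333
Var(Y) = 5² * 8.3333333 = 25 * 8.3333333 = 208.33333

208.33333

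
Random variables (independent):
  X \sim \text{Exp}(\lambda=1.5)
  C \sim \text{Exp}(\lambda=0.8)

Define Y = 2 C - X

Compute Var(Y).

For independent RVs: Var(aX + bY) = a²Var(X) + b²Var(Y)
Var(X) = 0.44444444
Var(C) = 1.5625
Var(Y) = (-1)²*0.44444444 + 2²*1.5625
= 1*0.44444444 + 4*1.5625 = 6.6944444

6.6944444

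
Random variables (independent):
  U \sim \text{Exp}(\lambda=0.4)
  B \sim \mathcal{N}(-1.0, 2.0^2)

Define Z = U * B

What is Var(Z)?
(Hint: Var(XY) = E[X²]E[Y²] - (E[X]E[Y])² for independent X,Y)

Var(XY) = E[X²]E[Y²] - (E[X]E[Y])²
E[U] = 2.5, Var(U) = 6.25
E[B] = -1, Var(B) = 4
E[U²] = 6.25 + 2.5² = 12.5
E[B²] = 4 + (-1)² = 5
Var(Z) = 12.5*5 - (2.5*(-1))²
= 62.5 - 6.25 = 56.25

56.25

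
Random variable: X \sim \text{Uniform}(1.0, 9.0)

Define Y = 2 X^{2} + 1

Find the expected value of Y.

E[Y] = 2*E[X²] + 1
E[X] = 5
E[X²] = Var(X) + (E[X])² = 5.3333333 + 25 = 30.333333
E[Y] = 2*30.333333 + 1 = 61.666667

61.666667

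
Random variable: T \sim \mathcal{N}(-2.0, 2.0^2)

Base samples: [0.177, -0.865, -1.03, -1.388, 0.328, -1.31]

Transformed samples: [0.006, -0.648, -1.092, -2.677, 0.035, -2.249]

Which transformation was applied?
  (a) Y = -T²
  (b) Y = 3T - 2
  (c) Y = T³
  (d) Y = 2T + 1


Checking option (c) Y = T³:
  T = 0.177 -> Y = 0.006 ✓
  T = -0.865 -> Y = -0.648 ✓
  T = -1.03 -> Y = -1.092 ✓
All samples match this transformation.

(c) T³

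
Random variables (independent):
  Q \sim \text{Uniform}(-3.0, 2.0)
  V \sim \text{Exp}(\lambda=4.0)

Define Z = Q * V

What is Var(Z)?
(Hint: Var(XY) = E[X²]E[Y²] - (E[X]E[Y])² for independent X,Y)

Var(XY) = E[X²]E[Y²] - (E[X]E[Y])²
E[Q] = -0.5, Var(Q) = 2.0833333
E[V] = 0.25, Var(V) = 0.0625
E[Q²] = 2.0833333 + (-0.5)² = 2.3333333
E[V²] = 0.0625 + 0.25² = 0.125
Var(Z) = 2.3333333*0.125 - (-0.5*0.25)²
= 0.29166667 - 0.015625 = 0.27604167

0.27604167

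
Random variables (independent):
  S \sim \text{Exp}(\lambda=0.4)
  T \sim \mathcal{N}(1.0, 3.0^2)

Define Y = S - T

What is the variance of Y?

For independent RVs: Var(aX + bY) = a²Var(X) + b²Var(Y)
Var(S) = 6.25
Var(T) = 9
Var(Y) = 1²*6.25 + (-1)²*9
= 1*6.25 + 1*9 = 15.25

15.25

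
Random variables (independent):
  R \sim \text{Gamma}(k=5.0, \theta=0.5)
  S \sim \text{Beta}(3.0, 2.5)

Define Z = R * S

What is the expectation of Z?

For independent RVs: E[XY] = E[X]*E[Y]
E[R] = 2.5
E[S] = 0.54545455
E[Z] = 2.5 * 0.54545455 = 1.3636364

1.3636364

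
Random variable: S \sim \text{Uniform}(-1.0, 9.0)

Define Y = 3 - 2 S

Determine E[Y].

For Y = -2S + 3:
E[Y] = -2 * E[S] + 3
E[S] = (-1 + 9)/2 = 4
E[Y] = -2 * 4 + 3 = -5

-5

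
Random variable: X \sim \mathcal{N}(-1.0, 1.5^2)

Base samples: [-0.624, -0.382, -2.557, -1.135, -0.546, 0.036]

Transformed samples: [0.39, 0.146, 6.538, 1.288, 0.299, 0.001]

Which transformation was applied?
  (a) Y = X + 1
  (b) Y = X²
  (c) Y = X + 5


Checking option (b) Y = X²:
  X = -0.624 -> Y = 0.39 ✓
  X = -0.382 -> Y = 0.146 ✓
  X = -2.557 -> Y = 6.538 ✓
All samples match this transformation.

(b) X²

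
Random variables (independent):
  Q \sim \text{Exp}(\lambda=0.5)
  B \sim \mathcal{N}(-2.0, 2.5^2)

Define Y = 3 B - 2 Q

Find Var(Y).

For independent RVs: Var(aX + bY) = a²Var(X) + b²Var(Y)
Var(Q) = 4
Var(B) = 6.25
Var(Y) = (-2)²*4 + 3²*6.25
= 4*4 + 9*6.25 = 72.25

72.25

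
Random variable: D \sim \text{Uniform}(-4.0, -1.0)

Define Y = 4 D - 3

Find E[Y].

For Y = 4D - 3:
E[Y] = 4 * E[D] - 3
E[D] = (-4 - 1)/2 = -2.5
E[Y] = 4 * (-2.5) - 3 = -13

-13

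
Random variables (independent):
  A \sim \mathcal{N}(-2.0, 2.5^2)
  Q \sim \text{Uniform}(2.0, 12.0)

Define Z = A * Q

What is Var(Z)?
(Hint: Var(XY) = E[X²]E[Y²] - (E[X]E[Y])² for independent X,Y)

Var(XY) = E[X²]E[Y²] - (E[X]E[Y])²
E[A] = -2, Var(A) = 6.25
E[Q] = 7, Var(Q) = 8.3333333
E[A²] = 6.25 + (-2)² = 10.25
E[Q²] = 8.3333333 + 7² = 57.333333
Var(Z) = 10.25*57.333333 - (-2*7)²
= 587.66667 - 196 = 391.66667

391.66667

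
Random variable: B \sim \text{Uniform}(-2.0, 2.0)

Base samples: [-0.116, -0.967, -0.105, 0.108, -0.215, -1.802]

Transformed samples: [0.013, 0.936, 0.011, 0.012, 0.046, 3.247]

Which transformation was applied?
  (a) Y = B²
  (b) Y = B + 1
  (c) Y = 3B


Checking option (a) Y = B²:
  B = -0.116 -> Y = 0.013 ✓
  B = -0.967 -> Y = 0.936 ✓
  B = -0.105 -> Y = 0.011 ✓
All samples match this transformation.

(a) B²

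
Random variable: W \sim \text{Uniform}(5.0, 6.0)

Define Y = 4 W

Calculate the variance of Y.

For Y = aW + b: Var(Y) = a² * Var(W)
Var(W) = (6 - 5)^2/12 = 0.083333333
Var(Y) = 4² * 0.083333333 = 16 * 0.083333333 = 1.3333333

1.3333333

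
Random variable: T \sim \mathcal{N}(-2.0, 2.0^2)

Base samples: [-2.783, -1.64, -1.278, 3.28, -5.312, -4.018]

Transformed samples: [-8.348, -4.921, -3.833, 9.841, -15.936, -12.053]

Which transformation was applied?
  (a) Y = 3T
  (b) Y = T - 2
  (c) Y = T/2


Checking option (a) Y = 3T:
  T = -2.783 -> Y = -8.348 ✓
  T = -1.64 -> Y = -4.921 ✓
  T = -1.278 -> Y = -3.833 ✓
All samples match this transformation.

(a) 3T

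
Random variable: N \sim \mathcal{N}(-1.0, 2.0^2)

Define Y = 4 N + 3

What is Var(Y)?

For Y = aN + b: Var(Y) = a² * Var(N)
Var(N) = 2.0^2 = 4
Var(Y) = 4² * 4 = 16 * 4 = 64

64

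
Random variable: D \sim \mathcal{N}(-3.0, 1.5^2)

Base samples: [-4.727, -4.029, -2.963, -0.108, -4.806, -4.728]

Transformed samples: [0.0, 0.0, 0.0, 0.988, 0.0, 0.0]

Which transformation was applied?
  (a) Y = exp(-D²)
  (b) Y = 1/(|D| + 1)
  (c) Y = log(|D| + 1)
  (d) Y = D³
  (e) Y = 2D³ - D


Checking option (a) Y = exp(-D²):
  D = -4.727 -> Y = 0.0 ✓
  D = -4.029 -> Y = 0.0 ✓
  D = -2.963 -> Y = 0.0 ✓
All samples match this transformation.

(a) exp(-D²)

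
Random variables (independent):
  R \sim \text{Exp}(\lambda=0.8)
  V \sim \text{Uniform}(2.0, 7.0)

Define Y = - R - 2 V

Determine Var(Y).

For independent RVs: Var(aX + bY) = a²Var(X) + b²Var(Y)
Var(R) = 1.5625
Var(V) = 2.0833333
Var(Y) = (-1)²*1.5625 + (-2)²*2.0833333
= 1*1.5625 + 4*2.0833333 = 9.8958333

9.8958333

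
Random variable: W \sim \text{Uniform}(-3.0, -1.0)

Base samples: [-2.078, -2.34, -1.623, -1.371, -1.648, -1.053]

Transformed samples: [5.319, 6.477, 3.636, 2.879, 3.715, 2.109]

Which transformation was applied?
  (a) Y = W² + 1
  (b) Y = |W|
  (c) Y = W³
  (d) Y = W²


Checking option (a) Y = W² + 1:
  W = -2.078 -> Y = 5.319 ✓
  W = -2.34 -> Y = 6.477 ✓
  W = -1.623 -> Y = 3.636 ✓
All samples match this transformation.

(a) W² + 1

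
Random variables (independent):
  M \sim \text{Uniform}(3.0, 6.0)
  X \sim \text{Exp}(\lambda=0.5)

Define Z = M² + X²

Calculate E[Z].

E[Z] = E[M²] + E[X²]
E[M²] = Var(M) + E[M]² = 0.75 + 20.25 = 21
E[X²] = Var(X) + E[X]² = 4 + 4 = 8
E[Z] = 21 + 8 = 29

29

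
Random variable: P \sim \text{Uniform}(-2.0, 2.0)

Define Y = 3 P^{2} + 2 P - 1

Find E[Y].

E[Y] = 3*E[P²] + 2*E[P] - 1
E[P] = 0
E[P²] = Var(P) + (E[P])² = 1.3333333 + 0 = 1.3333333
E[Y] = 3*1.3333333 + 2*0 - 1 = 3

3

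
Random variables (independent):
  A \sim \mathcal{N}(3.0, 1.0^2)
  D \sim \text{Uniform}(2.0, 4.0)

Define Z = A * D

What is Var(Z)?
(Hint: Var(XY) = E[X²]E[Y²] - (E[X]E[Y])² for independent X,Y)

Var(XY) = E[X²]E[Y²] - (E[X]E[Y])²
E[A] = 3, Var(A) = 1
E[D] = 3, Var(D) = 0.33333333
E[A²] = 1 + 3² = 10
E[D²] = 0.33333333 + 3² = 9.3333333
Var(Z) = 10*9.3333333 - (3*3)²
= 93.333333 - 81 = 12.333333

12.333333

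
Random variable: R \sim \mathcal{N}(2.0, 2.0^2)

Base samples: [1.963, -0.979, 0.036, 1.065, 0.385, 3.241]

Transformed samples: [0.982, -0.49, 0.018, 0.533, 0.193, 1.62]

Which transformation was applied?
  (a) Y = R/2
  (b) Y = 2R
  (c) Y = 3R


Checking option (a) Y = R/2:
  R = 1.963 -> Y = 0.982 ✓
  R = -0.979 -> Y = -0.49 ✓
  R = 0.036 -> Y = 0.018 ✓
All samples match this transformation.

(a) R/2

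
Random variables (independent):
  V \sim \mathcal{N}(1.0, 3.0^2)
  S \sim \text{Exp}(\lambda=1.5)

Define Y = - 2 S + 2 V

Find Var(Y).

For independent RVs: Var(aX + bY) = a²Var(X) + b²Var(Y)
Var(V) = 9
Var(S) = 0.44444444
Var(Y) = 2²*9 + (-2)²*0.44444444
= 4*9 + 4*0.44444444 = 37.777778

37.777778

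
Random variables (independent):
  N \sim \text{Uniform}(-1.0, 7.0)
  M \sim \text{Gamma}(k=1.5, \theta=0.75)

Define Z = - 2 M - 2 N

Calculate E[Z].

E[Z] = -2*E[N] - 2*E[M]
E[N] = 3
E[M] = 1.125
E[Z] = -2*3 - 2*1.125 = -8.25

-8.25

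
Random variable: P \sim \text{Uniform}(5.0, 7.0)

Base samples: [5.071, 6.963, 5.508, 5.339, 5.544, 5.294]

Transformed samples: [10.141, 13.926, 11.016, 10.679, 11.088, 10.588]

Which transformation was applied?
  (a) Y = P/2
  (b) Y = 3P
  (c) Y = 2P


Checking option (c) Y = 2P:
  P = 5.071 -> Y = 10.141 ✓
  P = 6.963 -> Y = 13.926 ✓
  P = 5.508 -> Y = 11.016 ✓
All samples match this transformation.

(c) 2P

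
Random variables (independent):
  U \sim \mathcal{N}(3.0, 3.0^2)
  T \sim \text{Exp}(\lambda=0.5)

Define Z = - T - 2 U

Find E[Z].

E[Z] = -2*E[U] - 1*E[T]
E[U] = 3
E[T] = 2
E[Z] = -2*3 - 1*2 = -8

-8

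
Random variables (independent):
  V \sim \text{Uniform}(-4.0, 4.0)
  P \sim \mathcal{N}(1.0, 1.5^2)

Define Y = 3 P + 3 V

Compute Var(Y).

For independent RVs: Var(aX + bY) = a²Var(X) + b²Var(Y)
Var(V) = 5.3333333
Var(P) = 2.25
Var(Y) = 3²*5.3333333 + 3²*2.25
= 9*5.3333333 + 9*2.25 = 68.25

68.25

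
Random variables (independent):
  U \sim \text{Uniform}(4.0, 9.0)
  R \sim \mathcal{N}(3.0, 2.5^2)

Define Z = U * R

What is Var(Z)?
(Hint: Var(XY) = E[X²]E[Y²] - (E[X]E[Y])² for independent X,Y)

Var(XY) = E[X²]E[Y²] - (E[X]E[Y])²
E[U] = 6.5, Var(U) = 2.0833333
E[R] = 3, Var(R) = 6.25
E[U²] = 2.0833333 + 6.5² = 44.333333
E[R²] = 6.25 + 3² = 15.25
Var(Z) = 44.333333*15.25 - (6.5*3)²
= 676.08333 - 380.25 = 295.83333

295.83333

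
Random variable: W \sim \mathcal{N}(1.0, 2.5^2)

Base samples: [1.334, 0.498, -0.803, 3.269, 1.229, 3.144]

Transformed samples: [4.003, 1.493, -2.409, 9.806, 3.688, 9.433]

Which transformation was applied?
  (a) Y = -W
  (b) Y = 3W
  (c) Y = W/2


Checking option (b) Y = 3W:
  W = 1.334 -> Y = 4.003 ✓
  W = 0.498 -> Y = 1.493 ✓
  W = -0.803 -> Y = -2.409 ✓
All samples match this transformation.

(b) 3W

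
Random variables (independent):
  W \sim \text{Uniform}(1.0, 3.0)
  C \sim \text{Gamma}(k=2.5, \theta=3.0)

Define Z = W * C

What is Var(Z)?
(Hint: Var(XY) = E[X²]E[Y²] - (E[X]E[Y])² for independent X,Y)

Var(XY) = E[X²]E[Y²] - (E[X]E[Y])²
E[W] = 2, Var(W) = 0.33333333
E[C] = 7.5, Var(C) = 22.5
E[W²] = 0.33333333 + 2² = 4.3333333
E[C²] = 22.5 + 7.5² = 78.75
Var(Z) = 4.3333333*78.75 - (2*7.5)²
= 341.25 - 225 = 116.25

116.25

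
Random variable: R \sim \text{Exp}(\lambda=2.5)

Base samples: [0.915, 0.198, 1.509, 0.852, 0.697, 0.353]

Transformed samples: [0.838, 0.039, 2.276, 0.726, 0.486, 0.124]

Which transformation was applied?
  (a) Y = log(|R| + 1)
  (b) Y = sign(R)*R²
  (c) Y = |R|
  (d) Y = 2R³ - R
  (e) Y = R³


Checking option (b) Y = sign(R)*R²:
  R = 0.915 -> Y = 0.838 ✓
  R = 0.198 -> Y = 0.039 ✓
  R = 1.509 -> Y = 2.276 ✓
All samples match this transformation.

(b) sign(R)*R²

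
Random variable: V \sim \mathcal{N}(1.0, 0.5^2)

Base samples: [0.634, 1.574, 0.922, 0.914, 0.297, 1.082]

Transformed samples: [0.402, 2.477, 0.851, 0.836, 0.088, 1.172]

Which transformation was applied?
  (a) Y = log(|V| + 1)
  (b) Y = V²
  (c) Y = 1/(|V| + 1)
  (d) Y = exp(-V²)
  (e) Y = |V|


Checking option (b) Y = V²:
  V = 0.634 -> Y = 0.402 ✓
  V = 1.574 -> Y = 2.477 ✓
  V = 0.922 -> Y = 0.851 ✓
All samples match this transformation.

(b) V²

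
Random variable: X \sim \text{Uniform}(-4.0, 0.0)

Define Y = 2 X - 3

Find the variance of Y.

For Y = aX + b: Var(Y) = a² * Var(X)
Var(X) = (0 + 4)^2/12 = 1.3333333
Var(Y) = 2² * 1.3333333 = 4 * 1.3333333 = 5.3333333

5.3333333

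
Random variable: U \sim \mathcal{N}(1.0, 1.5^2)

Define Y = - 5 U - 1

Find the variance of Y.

For Y = aU + b: Var(Y) = a² * Var(U)
Var(U) = 1.5^2 = 2.25
Var(Y) = (-5)² * 2.25 = 25 * 2.25 = 56.25

56.25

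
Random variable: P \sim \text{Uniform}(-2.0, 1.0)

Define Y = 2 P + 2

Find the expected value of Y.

For Y = 2P + 2:
E[Y] = 2 * E[P] + 2
E[P] = (-2 + 1)/2 = -0.5
E[Y] = 2 * (-0.5) + 2 = 1

1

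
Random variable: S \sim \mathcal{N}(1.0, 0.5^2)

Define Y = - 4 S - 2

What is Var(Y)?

For Y = aS + b: Var(Y) = a² * Var(S)
Var(S) = 0.5^2 = 0.25
Var(Y) = (-4)² * 0.25 = 16 * 0.25 = 4

4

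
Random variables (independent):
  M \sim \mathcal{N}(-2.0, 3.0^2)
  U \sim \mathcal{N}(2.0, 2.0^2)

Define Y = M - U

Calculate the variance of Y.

For independent RVs: Var(aX + bY) = a²Var(X) + b²Var(Y)
Var(M) = 9
Var(U) = 4
Var(Y) = 1²*9 + (-1)²*4
= 1*9 + 1*4 = 13

13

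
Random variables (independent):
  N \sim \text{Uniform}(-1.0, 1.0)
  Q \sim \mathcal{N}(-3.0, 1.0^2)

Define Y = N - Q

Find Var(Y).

For independent RVs: Var(aX + bY) = a²Var(X) + b²Var(Y)
Var(N) = 0.33333333
Var(Q) = 1
Var(Y) = 1²*0.33333333 + (-1)²*1
= 1*0.33333333 + 1*1 = 1.3333333

1.3333333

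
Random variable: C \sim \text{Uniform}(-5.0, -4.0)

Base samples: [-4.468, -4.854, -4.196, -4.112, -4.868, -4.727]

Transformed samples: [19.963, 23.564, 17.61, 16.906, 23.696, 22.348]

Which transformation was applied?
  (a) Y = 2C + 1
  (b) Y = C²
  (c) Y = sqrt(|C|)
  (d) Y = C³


Checking option (b) Y = C²:
  C = -4.468 -> Y = 19.963 ✓
  C = -4.854 -> Y = 23.564 ✓
  C = -4.196 -> Y = 17.61 ✓
All samples match this transformation.

(b) C²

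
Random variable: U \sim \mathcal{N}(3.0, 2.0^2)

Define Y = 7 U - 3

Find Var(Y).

For Y = aU + b: Var(Y) = a² * Var(U)
Var(U) = 2.0^2 = 4
Var(Y) = 7² * 4 = 49 * 4 = 196

196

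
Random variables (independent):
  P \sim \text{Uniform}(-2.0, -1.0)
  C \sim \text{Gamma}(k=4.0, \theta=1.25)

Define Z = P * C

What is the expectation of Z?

For independent RVs: E[XY] = E[X]*E[Y]
E[P] = -1.5
E[C] = 5
E[Z] = -1.5 * 5 = -7.5

-7.5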